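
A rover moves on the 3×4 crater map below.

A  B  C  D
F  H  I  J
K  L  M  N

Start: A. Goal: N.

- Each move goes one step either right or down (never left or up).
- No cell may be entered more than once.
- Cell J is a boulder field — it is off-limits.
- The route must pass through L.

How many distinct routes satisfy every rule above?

A right/down-only route from A to N makes exactly 2 down-moves and 3 right-moves in some order.
With no other constraints that would be C(5,2) = 10 routes.
Split at L and multiply the segment counts (each segment already excludes blocked cells): A→L: 3; L→N: 1; product = 3.
That gives 3 routes.

3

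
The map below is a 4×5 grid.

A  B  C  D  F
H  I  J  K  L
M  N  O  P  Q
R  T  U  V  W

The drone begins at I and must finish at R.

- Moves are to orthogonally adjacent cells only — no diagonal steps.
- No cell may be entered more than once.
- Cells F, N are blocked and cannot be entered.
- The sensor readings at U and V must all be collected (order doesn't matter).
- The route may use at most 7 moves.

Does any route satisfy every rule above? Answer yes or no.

yes

One route that works: I → J → O → P → V → U → T → R.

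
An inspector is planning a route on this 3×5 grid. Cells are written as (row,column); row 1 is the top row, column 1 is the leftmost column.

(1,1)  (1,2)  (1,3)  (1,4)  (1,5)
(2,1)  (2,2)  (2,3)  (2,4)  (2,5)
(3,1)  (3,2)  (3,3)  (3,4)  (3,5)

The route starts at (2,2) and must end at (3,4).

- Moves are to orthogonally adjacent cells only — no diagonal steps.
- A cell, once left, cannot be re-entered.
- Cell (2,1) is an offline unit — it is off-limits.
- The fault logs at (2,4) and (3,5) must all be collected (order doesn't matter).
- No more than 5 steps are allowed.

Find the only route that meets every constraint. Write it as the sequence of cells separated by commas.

(2,2), (2,3), (2,4), (2,5), (3,5), (3,4)

Any route must reach (2,4) and (3,5) and still end at (3,4) within 5 moves, so the order of the required stops is forced.
Route from (2,2): 3× right (reaching (2,5)), down to (3,5), left to (3,4) — 5 moves in all.
Check: all required cells visited; 5 ≤ 5 moves.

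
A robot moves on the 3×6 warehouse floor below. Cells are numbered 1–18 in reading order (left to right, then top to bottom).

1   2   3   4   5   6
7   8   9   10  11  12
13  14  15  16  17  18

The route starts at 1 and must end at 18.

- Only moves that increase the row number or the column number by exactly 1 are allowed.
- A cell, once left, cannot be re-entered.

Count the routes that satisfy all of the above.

21

A right/down-only route from 1 to 18 makes exactly 2 down-moves and 5 right-moves in some order.
With no other constraints that would be C(7,2) = 21 routes.
That gives 21 routes.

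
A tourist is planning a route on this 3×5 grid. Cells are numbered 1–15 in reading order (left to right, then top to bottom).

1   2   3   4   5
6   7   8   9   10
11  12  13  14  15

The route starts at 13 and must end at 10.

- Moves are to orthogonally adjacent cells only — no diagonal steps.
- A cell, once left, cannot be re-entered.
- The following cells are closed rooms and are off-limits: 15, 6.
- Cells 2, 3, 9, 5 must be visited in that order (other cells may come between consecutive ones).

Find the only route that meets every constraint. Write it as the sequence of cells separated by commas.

The waypoints must appear in the order 2, 3, 9, 5, with no cell reused.
Route from 13: left 1 to 12, up 2 to 2, right 1 to 3, down 1 to 8, right 1 to 9, up 1 to 4, right 1 to 5, down 1 to 10 — 9 moves in all.
Check: order respected (2 at step 3, 3 at step 4, 9 at step 6, 5 at step 8).

13, 12, 7, 2, 3, 8, 9, 4, 5, 10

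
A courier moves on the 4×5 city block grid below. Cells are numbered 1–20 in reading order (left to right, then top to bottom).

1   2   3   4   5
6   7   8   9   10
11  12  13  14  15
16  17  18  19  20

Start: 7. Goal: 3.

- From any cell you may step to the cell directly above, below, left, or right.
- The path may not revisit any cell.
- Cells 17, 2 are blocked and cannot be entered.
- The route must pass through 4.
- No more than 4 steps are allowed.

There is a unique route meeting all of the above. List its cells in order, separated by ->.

Any route must reach 4 and still end at 3 within 4 moves, so the order of the required stops is forced.
Route from 7: right 2 to 9, up 1 to 4, left 1 to 3 — 4 moves in all.
Check: all required cells visited; 4 ≤ 4 moves.

7 -> 8 -> 9 -> 4 -> 3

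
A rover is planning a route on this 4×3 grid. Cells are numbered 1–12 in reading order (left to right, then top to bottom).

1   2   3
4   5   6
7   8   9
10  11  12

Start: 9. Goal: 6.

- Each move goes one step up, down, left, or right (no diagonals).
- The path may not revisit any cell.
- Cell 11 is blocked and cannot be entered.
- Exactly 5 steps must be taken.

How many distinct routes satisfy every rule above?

Need simple routes of exactly 5 moves from 9 to 6 (Manhattan distance 1, so 2 moves are spent on a detour and 2 undoing it).
Enumerating: 9 8 5 2 3 6 | 9 8 7 4 5 6.
That gives 2 routes.

2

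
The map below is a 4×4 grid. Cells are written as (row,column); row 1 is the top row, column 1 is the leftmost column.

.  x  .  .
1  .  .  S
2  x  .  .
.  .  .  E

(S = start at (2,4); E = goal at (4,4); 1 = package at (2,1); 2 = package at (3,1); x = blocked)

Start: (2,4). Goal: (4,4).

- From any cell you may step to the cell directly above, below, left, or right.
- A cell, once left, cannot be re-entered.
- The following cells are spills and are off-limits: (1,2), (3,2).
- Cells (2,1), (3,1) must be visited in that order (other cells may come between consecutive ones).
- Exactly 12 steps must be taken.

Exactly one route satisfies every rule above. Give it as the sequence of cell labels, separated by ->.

(2,4) -> (1,4) -> (1,3) -> (2,3) -> (2,2) -> (2,1) -> (3,1) -> (4,1) -> (4,2) -> (4,3) -> (3,3) -> (3,4) -> (4,4)

The waypoints must appear in the order (2,1), (3,1), with no cell reused.
Route from (2,4): up to (1,4), left to (1,3), down to (2,3), 2× left (reaching (2,1)), 2× down (reaching (4,1)), 2× right (reaching (4,3)), up to (3,3), right to (3,4), down to (4,4) — 12 moves in all.
Check: order respected (1 at step 5, 2 at step 6); 12 moves as required.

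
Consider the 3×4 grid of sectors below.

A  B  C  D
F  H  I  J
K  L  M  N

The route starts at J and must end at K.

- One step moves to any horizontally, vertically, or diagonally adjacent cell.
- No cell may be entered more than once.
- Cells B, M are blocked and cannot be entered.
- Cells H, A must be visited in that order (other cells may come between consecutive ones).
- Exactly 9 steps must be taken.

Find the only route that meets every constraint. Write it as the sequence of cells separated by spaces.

The waypoints must appear in the order H, A, with no cell reused.
Route from J: down to N, up-left to I, up-right to D, left to C, down-left to H, up-left to A, down to F, down-right to L, left to K — 9 moves in all.
Check: order respected (H at step 5, A at step 6); 9 moves as required.

J N I D C H A F L K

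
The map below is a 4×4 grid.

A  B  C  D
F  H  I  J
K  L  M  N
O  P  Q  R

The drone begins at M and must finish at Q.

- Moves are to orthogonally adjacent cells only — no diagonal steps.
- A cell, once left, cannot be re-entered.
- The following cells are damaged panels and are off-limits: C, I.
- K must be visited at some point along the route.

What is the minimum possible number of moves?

5

Any route passes through K somewhere between M and Q. Summing Manhattan distances along the two legs (M → K → Q) gives a lower bound of 2 + 3 = 5 moves.
A route of 5 moves achieves this: M → L → K → O → P → Q.
Since 5 matches the lower bound, it is optimal.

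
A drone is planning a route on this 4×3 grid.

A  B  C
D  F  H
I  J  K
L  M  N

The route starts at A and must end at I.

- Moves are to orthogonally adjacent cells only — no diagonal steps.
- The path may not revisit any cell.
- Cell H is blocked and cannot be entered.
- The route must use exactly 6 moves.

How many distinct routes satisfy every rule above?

2

Need simple routes of exactly 6 moves from A to I (Manhattan distance 2, so 2 moves are spent on a detour and 2 undoing it).
Enumerating: A D F J M L I | A B F J M L I.
That gives 2 routes.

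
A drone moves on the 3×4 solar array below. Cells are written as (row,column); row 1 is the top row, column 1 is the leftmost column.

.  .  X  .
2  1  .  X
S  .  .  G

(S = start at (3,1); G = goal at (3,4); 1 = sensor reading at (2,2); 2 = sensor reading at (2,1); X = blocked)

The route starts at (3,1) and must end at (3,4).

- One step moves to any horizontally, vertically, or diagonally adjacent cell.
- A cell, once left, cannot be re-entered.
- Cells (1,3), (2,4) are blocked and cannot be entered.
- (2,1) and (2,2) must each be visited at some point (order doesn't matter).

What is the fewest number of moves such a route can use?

Any route passes through (2,1) and (2,2) in some order between (3,1) and (3,4). Summing Chebyshev distances along each leg and taking the cheapest ordering ((3,1) → (2,1) → (2,2) → (3,4)) gives a lower bound of 1 + 1 + 2 = 4 moves.
A route of 4 moves achieves this: (3,1) → (2,1) → (2,2) → (2,3) → (3,4).
Since 4 matches the lower bound, it is optimal.

4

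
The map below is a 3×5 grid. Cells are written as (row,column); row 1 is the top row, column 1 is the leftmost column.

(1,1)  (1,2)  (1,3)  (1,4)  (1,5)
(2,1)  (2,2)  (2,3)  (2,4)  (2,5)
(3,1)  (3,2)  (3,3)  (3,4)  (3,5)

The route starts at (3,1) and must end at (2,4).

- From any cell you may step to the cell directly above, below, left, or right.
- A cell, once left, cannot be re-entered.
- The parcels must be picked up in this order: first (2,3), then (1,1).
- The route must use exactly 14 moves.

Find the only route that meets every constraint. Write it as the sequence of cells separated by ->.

(3,1) -> (3,2) -> (3,3) -> (2,3) -> (2,2) -> (2,1) -> (1,1) -> (1,2) -> (1,3) -> (1,4) -> (1,5) -> (2,5) -> (3,5) -> (3,4) -> (2,4)

The waypoints must appear in the order (2,3), (1,1), with no cell reused.
Route from (3,1): 2× right (reaching (3,3)), up to (2,3), 2× left (reaching (2,1)), up to (1,1), 4× right (reaching (1,5)), 2× down (reaching (3,5)), left to (3,4), up to (2,4) — 14 moves in all.
Check: order respected ((2,3) at step 3, (1,1) at step 6); 14 moves as required.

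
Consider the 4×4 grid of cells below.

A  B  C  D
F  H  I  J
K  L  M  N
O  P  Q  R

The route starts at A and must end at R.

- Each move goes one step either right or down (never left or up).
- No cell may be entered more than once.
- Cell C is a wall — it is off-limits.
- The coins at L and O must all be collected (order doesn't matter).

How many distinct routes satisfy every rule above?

0

A right/down-only route from A to R makes exactly 3 down-moves and 3 right-moves in some order.
With no other constraints that would be C(6,3) = 20 routes.
O is below but to the left of L: going L → O would need a leftward move and O → L an upward move, so no right/down-only route can visit both required cells.
No route satisfies every constraint, so the count is 0.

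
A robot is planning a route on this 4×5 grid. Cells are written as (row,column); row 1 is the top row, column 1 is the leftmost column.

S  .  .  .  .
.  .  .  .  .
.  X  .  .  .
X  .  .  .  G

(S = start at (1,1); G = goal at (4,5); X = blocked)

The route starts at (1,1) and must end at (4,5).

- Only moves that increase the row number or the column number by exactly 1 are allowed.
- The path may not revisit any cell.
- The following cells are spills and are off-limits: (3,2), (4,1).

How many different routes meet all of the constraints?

A right/down-only route from (1,1) to (4,5) makes exactly 3 down-moves and 4 right-moves in some order.
With no other constraints that would be C(7,3) = 35 routes.
Subtract routes through each blocked cell (inclusion–exclusion for overlaps): − through (3,2): 12 − through (4,1): 1 → 22.
That gives 22 routes.

22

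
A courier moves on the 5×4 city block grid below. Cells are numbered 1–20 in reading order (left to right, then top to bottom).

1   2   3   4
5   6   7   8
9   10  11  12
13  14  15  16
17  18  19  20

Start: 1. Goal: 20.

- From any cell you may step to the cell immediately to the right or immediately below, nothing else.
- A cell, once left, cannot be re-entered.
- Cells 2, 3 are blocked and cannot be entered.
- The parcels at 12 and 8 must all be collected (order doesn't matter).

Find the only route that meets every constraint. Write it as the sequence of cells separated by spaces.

1 5 6 7 8 12 16 20

Moves only go right or down, so the column and row indices never decrease.
Route from 1: down to 5, 3× right (reaching 8), 3× down (reaching 20) — 7 moves in all.
Check: all required cells visited.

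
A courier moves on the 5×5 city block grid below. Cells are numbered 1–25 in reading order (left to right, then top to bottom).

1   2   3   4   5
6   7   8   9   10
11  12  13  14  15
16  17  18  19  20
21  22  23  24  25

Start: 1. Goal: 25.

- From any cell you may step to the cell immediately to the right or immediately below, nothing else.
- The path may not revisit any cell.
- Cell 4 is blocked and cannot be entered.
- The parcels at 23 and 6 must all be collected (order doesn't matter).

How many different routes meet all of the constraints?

10

A right/down-only route from 1 to 25 makes exactly 4 down-moves and 4 right-moves in some order.
With no other constraints that would be C(8,4) = 70 routes.
A monotone route can only reach the required cells in the order 6, 23, so split there and multiply the segment counts (each segment already excludes blocked cells): 1→6: 1; 6→23: 10; 23→25: 1; product = 10.
That gives 10 routes.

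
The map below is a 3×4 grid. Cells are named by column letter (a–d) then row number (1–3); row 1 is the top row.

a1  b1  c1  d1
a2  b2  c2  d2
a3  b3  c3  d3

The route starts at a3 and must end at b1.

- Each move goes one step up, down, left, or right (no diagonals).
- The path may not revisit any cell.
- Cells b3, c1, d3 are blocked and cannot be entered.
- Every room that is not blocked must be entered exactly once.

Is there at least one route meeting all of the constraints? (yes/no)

no

Cell d1 has only one open neighbour but is neither the start nor the goal, so a Hamiltonian route would have to both enter and leave it through the same neighbour — impossible without revisiting.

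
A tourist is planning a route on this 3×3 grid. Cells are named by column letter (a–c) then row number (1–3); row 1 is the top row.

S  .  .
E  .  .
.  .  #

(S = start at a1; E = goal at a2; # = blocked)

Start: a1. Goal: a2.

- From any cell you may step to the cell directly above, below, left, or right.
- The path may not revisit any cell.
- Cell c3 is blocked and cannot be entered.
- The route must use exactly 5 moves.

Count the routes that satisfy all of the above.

2

Need simple routes of exactly 5 moves from a1 to a2 (Manhattan distance 1, so 2 moves are spent on a detour and 2 undoing it).
Enumerating: a1 b1 b2 b3 a3 a2 | a1 b1 c1 c2 b2 a2.
That gives 2 routes.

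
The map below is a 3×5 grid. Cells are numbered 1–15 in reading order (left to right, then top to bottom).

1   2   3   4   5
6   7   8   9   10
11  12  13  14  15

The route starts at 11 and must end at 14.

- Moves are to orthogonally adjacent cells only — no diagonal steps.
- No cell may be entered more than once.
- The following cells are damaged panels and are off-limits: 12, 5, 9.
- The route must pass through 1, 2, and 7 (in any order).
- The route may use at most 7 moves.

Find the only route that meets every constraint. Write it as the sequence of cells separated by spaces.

11 6 1 2 7 8 13 14

The 7-move cap with required stops at 1, 2, 7 leaves no slack for detours.
Route from 11: 2× up (reaching 1), right to 2, down to 7, right to 8, down to 13, right to 14 — 7 moves in all.
Check: all required cells visited; 7 ≤ 7 moves.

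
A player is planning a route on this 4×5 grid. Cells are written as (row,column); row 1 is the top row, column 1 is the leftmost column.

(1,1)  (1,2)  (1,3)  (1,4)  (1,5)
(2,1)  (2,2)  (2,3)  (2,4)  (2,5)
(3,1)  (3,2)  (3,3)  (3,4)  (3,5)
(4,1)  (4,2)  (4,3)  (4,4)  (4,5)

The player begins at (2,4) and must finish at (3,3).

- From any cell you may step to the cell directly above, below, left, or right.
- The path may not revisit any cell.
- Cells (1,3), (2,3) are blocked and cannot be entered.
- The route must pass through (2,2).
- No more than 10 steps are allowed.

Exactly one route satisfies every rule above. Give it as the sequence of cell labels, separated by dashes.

The budget equals the shortest possible length, so every move has to be on a shortest route through the required cells.
Route from (2,4): down 2 to (4,4), left 3 to (4,1), up 2 to (2,1), right 1 to (2,2), down 1 to (3,2), right 1 to (3,3) — 10 moves in all.
Check: all required cells visited; 10 ≤ 10 moves.

(2,4) - (3,4) - (4,4) - (4,3) - (4,2) - (4,1) - (3,1) - (2,1) - (2,2) - (3,2) - (3,3)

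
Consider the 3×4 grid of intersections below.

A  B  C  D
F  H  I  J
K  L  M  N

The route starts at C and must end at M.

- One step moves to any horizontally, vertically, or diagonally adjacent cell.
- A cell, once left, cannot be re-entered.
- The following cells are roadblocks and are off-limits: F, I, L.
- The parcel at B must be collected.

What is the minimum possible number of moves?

3

Any route passes through B somewhere between C and M. Summing Chebyshev distances along the two legs (C → B → M) gives a lower bound of 1 + 2 = 3 moves.
A route of 3 moves achieves this: C → B → H → M.
Since 3 matches the lower bound, it is optimal.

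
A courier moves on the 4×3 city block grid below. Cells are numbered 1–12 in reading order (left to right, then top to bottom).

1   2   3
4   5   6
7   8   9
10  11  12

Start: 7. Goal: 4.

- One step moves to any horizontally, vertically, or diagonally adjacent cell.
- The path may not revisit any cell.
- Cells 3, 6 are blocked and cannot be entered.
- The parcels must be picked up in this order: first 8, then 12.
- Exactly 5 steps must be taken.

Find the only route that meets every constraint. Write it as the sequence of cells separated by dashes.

The waypoints must appear in the order 8, 12, with no cell reused.
Route from 7: right to 8, down-right to 12, up to 9, up-left to 5, left to 4 — 5 moves in all.
Check: order respected (8 at step 1, 12 at step 2); 5 moves as required.

7 - 8 - 12 - 9 - 5 - 4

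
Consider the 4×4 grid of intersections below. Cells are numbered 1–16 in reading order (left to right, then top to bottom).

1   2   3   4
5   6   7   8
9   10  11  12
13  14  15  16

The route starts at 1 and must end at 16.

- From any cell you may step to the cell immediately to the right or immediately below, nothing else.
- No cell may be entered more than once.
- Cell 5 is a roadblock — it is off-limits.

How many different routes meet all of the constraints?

A right/down-only route from 1 to 16 makes exactly 3 down-moves and 3 right-moves in some order.
With no other constraints that would be C(6,3) = 20 routes.
Subtract routes through each blocked cell (inclusion–exclusion for overlaps): − through 5: 10 → 10.
That gives 10 routes.

10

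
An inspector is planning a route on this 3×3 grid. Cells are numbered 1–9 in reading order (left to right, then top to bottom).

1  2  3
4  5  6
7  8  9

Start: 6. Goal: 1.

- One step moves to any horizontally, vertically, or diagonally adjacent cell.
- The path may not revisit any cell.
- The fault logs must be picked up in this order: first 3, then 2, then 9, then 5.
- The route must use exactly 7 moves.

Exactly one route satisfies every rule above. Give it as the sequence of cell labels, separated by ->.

The waypoints must appear in the order 3, 2, 9, 5, with no cell reused.
Route from 6: up 1 to 3, left 1 to 2, down-left 1 to 4, down-right 1 to 8, right 1 to 9, up-left 2 to 1 — 7 moves in all.
Check: order respected (3 at step 1, 2 at step 2, 9 at step 5, 5 at step 6); 7 moves as required.

6 -> 3 -> 2 -> 4 -> 8 -> 9 -> 5 -> 1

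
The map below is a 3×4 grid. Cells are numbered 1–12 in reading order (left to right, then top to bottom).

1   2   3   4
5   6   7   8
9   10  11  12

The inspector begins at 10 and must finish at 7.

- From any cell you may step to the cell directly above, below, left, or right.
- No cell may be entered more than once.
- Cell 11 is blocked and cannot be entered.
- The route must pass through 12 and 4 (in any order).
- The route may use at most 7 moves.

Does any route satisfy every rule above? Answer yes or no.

no

12 must be visited but has only one open neighbour (8), and it is neither the start nor the goal — the route would have to enter and leave through 8, re-entering it.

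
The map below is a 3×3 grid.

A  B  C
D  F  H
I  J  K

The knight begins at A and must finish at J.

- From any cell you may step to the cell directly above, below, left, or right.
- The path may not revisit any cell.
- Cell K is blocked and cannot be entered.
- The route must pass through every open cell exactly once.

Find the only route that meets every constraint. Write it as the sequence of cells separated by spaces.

A B C H F D I J

Need to visit all 8 open cells exactly once, starting at A and ending at J.
Route from A: 2× right (reaching C), down to H, 2× left (reaching D), down to I, right to J — 7 moves in all.
Check: all 8 open cells covered.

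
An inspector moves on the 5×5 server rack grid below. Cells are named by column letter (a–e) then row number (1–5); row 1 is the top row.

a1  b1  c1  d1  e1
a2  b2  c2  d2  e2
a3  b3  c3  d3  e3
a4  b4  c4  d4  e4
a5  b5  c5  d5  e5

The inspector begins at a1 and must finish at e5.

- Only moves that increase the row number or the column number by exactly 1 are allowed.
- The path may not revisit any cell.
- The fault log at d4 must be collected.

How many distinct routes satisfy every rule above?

A right/down-only route from a1 to e5 makes exactly 4 down-moves and 4 right-moves in some order.
With no other constraints that would be C(8,4) = 70 routes.
Split at d4 and multiply the segment counts: a1→d4: 20; d4→e5: 2; product = 40.
That gives 40 routes.

40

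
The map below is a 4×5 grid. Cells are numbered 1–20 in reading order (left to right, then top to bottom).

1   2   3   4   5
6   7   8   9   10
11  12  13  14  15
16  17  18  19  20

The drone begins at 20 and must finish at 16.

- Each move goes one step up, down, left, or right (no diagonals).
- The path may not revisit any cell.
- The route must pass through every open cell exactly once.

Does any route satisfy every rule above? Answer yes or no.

no

Colour the cells like a checkerboard: each orthogonal step flips colour, so a Hamiltonian route alternates colours. Here there are 10 cells of one colour and 10 of the other, with start on the same colour as the goal — the counts and endpoints can't be arranged into an alternating sequence of length 20, so no Hamiltonian route exists.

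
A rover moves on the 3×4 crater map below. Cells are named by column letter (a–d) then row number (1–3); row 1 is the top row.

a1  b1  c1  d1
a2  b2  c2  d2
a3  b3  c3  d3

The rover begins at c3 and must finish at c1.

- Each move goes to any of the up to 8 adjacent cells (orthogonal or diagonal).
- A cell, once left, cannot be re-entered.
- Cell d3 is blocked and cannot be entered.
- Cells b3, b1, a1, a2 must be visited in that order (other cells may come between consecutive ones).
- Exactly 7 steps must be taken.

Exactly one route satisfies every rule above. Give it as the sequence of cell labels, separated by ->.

The waypoints must appear in the order b3, b1, a1, a2, with no cell reused.
Route from c3: left 1 to b3, up-right 1 to c2, up-left 1 to b1, left 1 to a1, down 1 to a2, right 1 to b2, up-right 1 to c1 — 7 moves in all.
Check: order respected (b3 at step 1, b1 at step 3, a1 at step 4, a2 at step 5); 7 moves as required.

c3 -> b3 -> c2 -> b1 -> a1 -> a2 -> b2 -> c1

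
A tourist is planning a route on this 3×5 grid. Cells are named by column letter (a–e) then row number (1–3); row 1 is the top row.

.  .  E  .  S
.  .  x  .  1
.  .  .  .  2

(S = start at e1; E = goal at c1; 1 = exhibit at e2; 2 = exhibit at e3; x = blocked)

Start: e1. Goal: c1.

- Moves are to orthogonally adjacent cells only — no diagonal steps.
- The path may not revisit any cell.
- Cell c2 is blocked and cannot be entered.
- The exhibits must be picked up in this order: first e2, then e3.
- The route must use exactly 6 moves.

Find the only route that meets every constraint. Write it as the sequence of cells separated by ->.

e1 -> e2 -> e3 -> d3 -> d2 -> d1 -> c1

The waypoints must appear in the order e2, e3, with no cell reused.
Route from e1: down 2 to e3, left 1 to d3, up 2 to d1, left 1 to c1 — 6 moves in all.
Check: order respected (1 at step 1, 2 at step 2); 6 moves as required.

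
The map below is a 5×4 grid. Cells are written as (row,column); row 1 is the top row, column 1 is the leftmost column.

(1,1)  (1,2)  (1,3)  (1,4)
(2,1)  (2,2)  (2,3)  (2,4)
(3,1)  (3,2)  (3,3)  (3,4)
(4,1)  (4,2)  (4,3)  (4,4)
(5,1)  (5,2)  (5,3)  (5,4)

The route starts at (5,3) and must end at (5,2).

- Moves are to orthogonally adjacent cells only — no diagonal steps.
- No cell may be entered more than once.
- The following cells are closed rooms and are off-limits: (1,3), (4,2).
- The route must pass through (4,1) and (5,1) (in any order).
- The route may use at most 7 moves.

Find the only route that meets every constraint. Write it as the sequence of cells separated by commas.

The budget equals the shortest possible length, so every move has to be on a shortest route through the required cells.
Route from (5,3): up 2 to (3,3), left 2 to (3,1), down 2 to (5,1), right 1 to (5,2) — 7 moves in all.
Check: all required cells visited; 7 ≤ 7 moves.

(5,3), (4,3), (3,3), (3,2), (3,1), (4,1), (5,1), (5,2)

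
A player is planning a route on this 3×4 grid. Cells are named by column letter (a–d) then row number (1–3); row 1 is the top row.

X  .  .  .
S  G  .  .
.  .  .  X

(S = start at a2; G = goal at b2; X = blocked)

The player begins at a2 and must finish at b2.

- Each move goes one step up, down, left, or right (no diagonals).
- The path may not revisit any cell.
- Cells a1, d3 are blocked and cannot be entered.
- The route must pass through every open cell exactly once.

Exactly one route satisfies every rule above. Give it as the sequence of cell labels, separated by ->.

a2 -> a3 -> b3 -> c3 -> c2 -> d2 -> d1 -> c1 -> b1 -> b2

Need to visit all 10 open cells exactly once, starting at a2 and ending at b2.
Cell d1 has only two open neighbours (d2 and c1), so the path must pass straight through it: one of those is the cell it's entered from and the other is where it exits.
Route from a2: down to a3, 2× right (reaching c3), up to c2, right to d2, up to d1, 2× left (reaching b1), down to b2 — 9 moves in all.
Check: all 10 open cells covered.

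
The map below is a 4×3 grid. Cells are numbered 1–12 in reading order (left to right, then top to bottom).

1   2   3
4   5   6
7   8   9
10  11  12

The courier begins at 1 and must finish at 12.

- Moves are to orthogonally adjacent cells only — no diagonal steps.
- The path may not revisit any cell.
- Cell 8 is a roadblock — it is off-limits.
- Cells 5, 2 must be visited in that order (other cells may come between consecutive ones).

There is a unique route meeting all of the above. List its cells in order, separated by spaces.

1 4 5 2 3 6 9 12

The waypoints must appear in the order 5, 2, with no cell reused.
Route from 1: down to 4, right to 5, up to 2, right to 3, 3× down (reaching 12) — 7 moves in all.
Check: order respected (5 at step 2, 2 at step 3).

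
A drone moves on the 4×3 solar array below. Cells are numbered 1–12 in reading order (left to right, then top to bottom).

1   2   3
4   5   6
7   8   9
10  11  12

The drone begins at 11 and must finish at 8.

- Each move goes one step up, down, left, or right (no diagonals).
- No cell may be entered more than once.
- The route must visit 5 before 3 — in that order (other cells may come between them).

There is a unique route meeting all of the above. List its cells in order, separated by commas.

The waypoints must appear in the order 5, 3, with no cell reused.
Route from 11: left to 10, 2× up (reaching 4), right to 5, up to 2, right to 3, 2× down (reaching 9), left to 8 — 9 moves in all.
Check: order respected (5 at step 4, 3 at step 6).

11, 10, 7, 4, 5, 2, 3, 6, 9, 8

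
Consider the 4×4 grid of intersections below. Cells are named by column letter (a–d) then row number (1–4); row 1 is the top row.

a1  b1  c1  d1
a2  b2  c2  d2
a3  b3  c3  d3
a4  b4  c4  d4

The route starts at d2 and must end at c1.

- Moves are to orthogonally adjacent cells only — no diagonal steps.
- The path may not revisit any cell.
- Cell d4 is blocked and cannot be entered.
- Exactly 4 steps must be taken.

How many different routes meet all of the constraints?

2

Need simple routes of exactly 4 moves from d2 to c1 (Manhattan distance 2, so 1 moves are spent on a detour and 1 undoing it).
Enumerating: d2 d3 c3 c2 c1 | d2 c2 b2 b1 c1.
That gives 2 routes.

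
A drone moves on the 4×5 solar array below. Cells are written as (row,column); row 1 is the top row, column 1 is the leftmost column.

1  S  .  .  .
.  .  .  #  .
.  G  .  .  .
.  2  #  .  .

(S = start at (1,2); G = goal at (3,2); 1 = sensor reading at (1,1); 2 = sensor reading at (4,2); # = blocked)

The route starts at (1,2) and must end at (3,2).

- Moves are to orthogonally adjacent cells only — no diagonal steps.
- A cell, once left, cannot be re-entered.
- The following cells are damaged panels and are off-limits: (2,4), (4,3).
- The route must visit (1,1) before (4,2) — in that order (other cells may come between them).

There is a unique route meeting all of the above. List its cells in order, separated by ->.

The waypoints must appear in the order (1,1), (4,2), with no cell reused.
Route from (1,2): left to (1,1), 3× down (reaching (4,1)), right to (4,2), up to (3,2) — 6 moves in all.
Check: order respected (1 at step 1, 2 at step 5).

(1,2) -> (1,1) -> (2,1) -> (3,1) -> (4,1) -> (4,2) -> (3,2)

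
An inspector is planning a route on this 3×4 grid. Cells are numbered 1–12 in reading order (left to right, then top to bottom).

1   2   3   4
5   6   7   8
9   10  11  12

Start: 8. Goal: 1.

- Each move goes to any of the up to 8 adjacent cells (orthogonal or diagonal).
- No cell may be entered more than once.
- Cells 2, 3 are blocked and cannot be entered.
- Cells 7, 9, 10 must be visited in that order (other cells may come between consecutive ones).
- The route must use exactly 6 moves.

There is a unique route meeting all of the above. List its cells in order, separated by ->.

8 -> 7 -> 6 -> 9 -> 10 -> 5 -> 1

The waypoints must appear in the order 7, 9, 10, with no cell reused.
Route from 8: 2× left (reaching 6), down-left to 9, right to 10, up-left to 5, up to 1 — 6 moves in all.
Check: order respected (7 at step 1, 9 at step 3, 10 at step 4); 6 moves as required.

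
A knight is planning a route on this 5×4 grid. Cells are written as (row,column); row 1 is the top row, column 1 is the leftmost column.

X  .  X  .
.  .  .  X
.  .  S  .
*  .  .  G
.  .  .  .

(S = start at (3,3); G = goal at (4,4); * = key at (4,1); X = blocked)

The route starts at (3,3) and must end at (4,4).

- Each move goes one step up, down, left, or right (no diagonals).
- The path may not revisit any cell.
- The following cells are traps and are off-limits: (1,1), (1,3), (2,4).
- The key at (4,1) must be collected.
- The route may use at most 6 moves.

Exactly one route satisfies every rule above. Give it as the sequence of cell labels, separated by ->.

(3,3) -> (3,2) -> (3,1) -> (4,1) -> (4,2) -> (4,3) -> (4,4)

Any route must reach (4,1) and still end at (4,4) within 6 moves, so the order of the required stops is forced.
Route from (3,3): left 2 to (3,1), down 1 to (4,1), right 3 to (4,4) — 6 moves in all.
Check: all required cells visited; 6 ≤ 6 moves.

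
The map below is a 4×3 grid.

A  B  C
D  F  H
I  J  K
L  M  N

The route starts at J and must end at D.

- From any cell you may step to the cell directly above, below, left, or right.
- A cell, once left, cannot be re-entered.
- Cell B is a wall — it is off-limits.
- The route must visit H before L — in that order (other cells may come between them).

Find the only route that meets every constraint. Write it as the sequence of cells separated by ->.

J -> F -> H -> K -> N -> M -> L -> I -> D

The waypoints must appear in the order H, L, with no cell reused.
Route from J: up to F, right to H, 2× down (reaching N), 2× left (reaching L), 2× up (reaching D) — 8 moves in all.
Check: order respected (H at step 2, L at step 6).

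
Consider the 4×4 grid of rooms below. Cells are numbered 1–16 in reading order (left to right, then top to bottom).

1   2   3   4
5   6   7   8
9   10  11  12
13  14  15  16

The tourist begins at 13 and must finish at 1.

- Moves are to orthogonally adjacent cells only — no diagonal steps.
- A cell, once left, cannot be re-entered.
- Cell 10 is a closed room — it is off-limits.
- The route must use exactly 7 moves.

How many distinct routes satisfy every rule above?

4

Need simple routes of exactly 7 moves from 13 to 1 (Manhattan distance 3, so 2 moves are spent on a detour and 2 undoing it).
Enumerating: 13 9 5 6 7 3 2 1 | 13 14 15 11 7 3 2 1 | 13 14 15 11 7 6 2 1 | 13 14 15 11 7 6 5 1.
That gives 4 routes.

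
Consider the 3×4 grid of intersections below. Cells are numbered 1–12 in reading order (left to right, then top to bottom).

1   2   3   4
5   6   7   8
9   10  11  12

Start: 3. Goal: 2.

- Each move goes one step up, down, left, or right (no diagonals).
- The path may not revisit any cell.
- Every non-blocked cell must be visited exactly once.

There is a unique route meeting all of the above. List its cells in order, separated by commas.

3, 4, 8, 12, 11, 7, 6, 10, 9, 5, 1, 2

Need to visit all 12 open cells exactly once, starting at 3 and ending at 2.
Cell 4 has only two open neighbours (8 and 3), so the path must pass straight through it: one of those is the cell it's entered from and the other is where it exits.
Route from 3: right to 4, 2× down (reaching 12), left to 11, up to 7, left to 6, down to 10, left to 9, 2× up (reaching 1), right to 2 — 11 moves in all.
Check: all 12 open cells covered.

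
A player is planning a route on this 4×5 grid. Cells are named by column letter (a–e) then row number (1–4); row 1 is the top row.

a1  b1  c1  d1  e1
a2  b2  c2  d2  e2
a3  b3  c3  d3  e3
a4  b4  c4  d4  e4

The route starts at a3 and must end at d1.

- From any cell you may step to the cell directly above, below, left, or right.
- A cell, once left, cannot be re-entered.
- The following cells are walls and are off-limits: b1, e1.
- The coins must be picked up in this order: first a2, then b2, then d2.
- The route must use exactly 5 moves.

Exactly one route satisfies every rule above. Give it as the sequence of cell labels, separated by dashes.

a3 - a2 - b2 - c2 - d2 - d1

The waypoints must appear in the order a2, b2, d2, with no cell reused.
Route from a3: up to a2, 3× right (reaching d2), up to d1 — 5 moves in all.
Check: order respected (a2 at step 1, b2 at step 2, d2 at step 4); 5 moves as required.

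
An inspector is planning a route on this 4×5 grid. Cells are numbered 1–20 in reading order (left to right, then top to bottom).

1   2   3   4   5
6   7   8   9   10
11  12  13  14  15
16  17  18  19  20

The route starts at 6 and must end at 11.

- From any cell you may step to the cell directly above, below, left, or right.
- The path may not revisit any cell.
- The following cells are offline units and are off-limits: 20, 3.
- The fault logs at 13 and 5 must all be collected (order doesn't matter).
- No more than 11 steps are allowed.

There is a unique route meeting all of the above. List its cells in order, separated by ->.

Any route must reach 13 and 5 and still end at 11 within 11 moves, so the order of the required stops is forced.
Route from 6: 3× right (reaching 9), up to 4, right to 5, 2× down (reaching 15), 4× left (reaching 11) — 11 moves in all.
Check: all required cells visited; 11 ≤ 11 moves.

6 -> 7 -> 8 -> 9 -> 4 -> 5 -> 10 -> 15 -> 14 -> 13 -> 12 -> 11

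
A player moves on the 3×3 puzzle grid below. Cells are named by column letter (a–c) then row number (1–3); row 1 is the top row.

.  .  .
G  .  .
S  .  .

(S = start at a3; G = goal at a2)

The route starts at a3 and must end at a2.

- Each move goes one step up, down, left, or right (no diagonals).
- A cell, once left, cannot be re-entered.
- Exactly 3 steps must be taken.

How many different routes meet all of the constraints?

Need simple routes of exactly 3 moves from a3 to a2 (Manhattan distance 1, so 1 moves are spent on a detour and 1 undoing it).
Enumerating: a3 b3 b2 a2.
That gives 1 route.

1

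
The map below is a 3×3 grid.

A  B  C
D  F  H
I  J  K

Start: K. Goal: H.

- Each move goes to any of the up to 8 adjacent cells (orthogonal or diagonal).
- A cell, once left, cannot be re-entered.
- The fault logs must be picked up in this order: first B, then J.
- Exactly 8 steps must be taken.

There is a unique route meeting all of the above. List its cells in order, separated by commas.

K, F, C, B, A, D, I, J, H

The waypoints must appear in the order B, J, with no cell reused.
Route from K: up-left to F, up-right to C, 2× left (reaching A), 2× down (reaching I), right to J, up-right to H — 8 moves in all.
Check: order respected (B at step 3, J at step 7); 8 moves as required.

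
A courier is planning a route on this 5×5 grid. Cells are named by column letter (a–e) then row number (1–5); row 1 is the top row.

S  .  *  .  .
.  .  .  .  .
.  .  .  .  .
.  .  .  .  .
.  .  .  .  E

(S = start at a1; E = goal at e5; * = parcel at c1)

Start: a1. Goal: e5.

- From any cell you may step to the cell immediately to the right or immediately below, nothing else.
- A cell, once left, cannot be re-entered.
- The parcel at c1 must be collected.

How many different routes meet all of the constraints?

A right/down-only route from a1 to e5 makes exactly 4 down-moves and 4 right-moves in some order.
With no other constraints that would be C(8,4) = 70 routes.
Split at c1 and multiply the segment counts: a1→c1: 1; c1→e5: 15; product = 15.
That gives 15 routes.

15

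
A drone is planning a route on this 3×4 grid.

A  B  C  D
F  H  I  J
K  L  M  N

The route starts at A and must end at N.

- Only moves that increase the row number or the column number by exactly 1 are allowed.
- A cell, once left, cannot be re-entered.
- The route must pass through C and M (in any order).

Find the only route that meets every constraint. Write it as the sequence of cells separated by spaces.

Moves only go right or down, so the column and row indices never decrease.
Route from A: 2× right (reaching C), 2× down (reaching M), right to N — 5 moves in all.
Check: all required cells visited.

A B C I M N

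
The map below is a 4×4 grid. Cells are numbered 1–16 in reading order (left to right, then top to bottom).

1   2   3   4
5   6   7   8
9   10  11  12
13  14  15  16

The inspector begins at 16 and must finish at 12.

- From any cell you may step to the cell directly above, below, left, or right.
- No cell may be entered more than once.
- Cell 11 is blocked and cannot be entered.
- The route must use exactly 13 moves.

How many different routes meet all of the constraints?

Need simple routes of exactly 13 moves from 16 to 12 (Manhattan distance 1, so 6 moves are spent on a detour and 6 undoing it).
Enumerating: 16 15 14 10 9 5 1 2 6 7 3 4 8 12 | 16 15 14 13 9 5 1 2 6 7 3 4 8 12 | 16 15 14 13 9 10 6 5 1 2 3 7 8 12 | 16 15 14 13 9 10 6 5 1 2 3 4 8 12.
That gives 4 routes.

4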